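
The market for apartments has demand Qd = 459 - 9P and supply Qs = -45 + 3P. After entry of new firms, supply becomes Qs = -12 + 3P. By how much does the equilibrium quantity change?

Original equilibrium: P* = 42, Q* = 81.
New equilibrium: 459 - 9P = -12 + 3P, so 471 = 12P and P' = 39.25; Q' = 459 − 9(39.25) = 105.75.
Change in quantity: 105.75 − 81 = 24.75.

ΔQ = 24.75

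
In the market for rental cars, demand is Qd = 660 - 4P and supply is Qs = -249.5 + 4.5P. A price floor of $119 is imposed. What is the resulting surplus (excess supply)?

Equilibrium price would be P* = 107, so the floor at 119 binds.
At P = 119: Qd = 184, Qs = 286.
Surplus = 286 − 184 = 102.

Surplus = 102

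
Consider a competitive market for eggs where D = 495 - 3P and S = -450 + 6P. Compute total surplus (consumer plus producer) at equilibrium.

Total surplus = 8100

Equilibrium: 495 - 3P = -450 + 6P gives P* = 105, Q* = 180.
Demand choke price: P = 165; supply starts at P = 75.
CS = ½(165 − 105)(180) = 5400; PS = ½(105 − 75)(180) = 2700.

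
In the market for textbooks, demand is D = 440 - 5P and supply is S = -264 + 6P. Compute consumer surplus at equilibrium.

Equilibrium: 440 - 5P = -264 + 6P gives P* = 64, Q* = 120.
Demand choke price (D = 0): P = 88.
CS = ½(88 − 64)(120) = 1440.

Consumer surplus = 1440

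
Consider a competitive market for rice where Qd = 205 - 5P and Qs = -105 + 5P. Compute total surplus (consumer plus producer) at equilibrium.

Total surplus = 500

Equilibrium: 205 - 5P = -105 + 5P gives P* = 31, Q* = 50.
Demand choke price: P = 41; supply starts at P = 21.
CS = ½(41 − 31)(50) = 250; PS = ½(31 − 21)(50) = 250.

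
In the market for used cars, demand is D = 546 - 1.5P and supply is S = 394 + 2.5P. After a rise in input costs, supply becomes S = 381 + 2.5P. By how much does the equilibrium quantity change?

Original equilibrium: P* = 38, Q* = 489.
New equilibrium: 546 - 1.5P = 381 + 2.5P, so 165 = 4P and P' = 41.25; Q' = 546 − 1.5(41.25) = 484.125.
Change in quantity: 484.125 − 489 = -4.875.

ΔQ = -4.875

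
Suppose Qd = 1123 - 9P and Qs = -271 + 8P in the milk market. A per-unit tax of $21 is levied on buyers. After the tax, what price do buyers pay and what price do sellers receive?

Buyers pay 1562/17, sellers receive 1205/17

Pre-tax equilibrium: P* = 82, Q* = 385.
Tax on buyers shifts demand to Qd = 1123 − 9(P + 21) = 934 - 9P.
934 - 9P = -271 + 8P gives seller price Ps = 1205/17; buyers pay Pb = 1205/17 + 21 = 1562/17.
New quantity: Q = 1123 − 9(1562/17) = 5033/17.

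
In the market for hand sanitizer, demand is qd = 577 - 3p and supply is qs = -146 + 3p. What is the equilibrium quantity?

q* = 215.5

Set qd = qs: 577 - 3p = -146 + 3p.
723 = 6p, so p* = 120.5.
q* = 577 − 3(120.5) = 215.5.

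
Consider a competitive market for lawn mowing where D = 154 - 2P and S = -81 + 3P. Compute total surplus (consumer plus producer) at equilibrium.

Equilibrium: 154 - 2P = -81 + 3P gives P* = 47, Q* = 60.
Demand choke price: P = 77; supply starts at P = 27.
CS = ½(77 − 47)(60) = 900; PS = ½(47 − 27)(60) = 600.

Total surplus = 1500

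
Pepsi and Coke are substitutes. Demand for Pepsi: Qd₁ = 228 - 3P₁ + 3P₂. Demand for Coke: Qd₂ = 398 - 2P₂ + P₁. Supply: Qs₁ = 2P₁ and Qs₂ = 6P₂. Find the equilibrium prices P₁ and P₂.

Market 1: 228 - 3P₁ + 3P₂ = 2P₁ → 5P₁ - 3P₂ = 228.
Market 2: 8P₂ - P₁ = 398.
Eliminating P₂: 8×(1) + 3×(2) gives 37P₁ = 3018, so P₁ = 3018/37.
Back-substitute into (2): P₂ = (398 + 1×3018/37) / 8 = 2218/37.

P₁ = 3018/37, P₂ = 2218/37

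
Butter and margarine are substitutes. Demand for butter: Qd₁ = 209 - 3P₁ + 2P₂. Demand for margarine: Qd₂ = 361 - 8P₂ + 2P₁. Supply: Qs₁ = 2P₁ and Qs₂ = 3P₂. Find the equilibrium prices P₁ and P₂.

Market 1: 209 - 3P₁ + 2P₂ = 2P₁ → 5P₁ - 2P₂ = 209.
Market 2: 11P₂ - 2P₁ = 361.
Eliminating P₂: 11×(1) + 2×(2) gives 51P₁ = 3021, so P₁ = 1007/17.
Back-substitute into (2): P₂ = (361 + 2×1007/17) / 11 = 741/17.

P₁ = 1007/17, P₂ = 741/17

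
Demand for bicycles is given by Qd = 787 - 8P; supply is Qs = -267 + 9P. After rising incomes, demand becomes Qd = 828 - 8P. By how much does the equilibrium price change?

Original equilibrium: P* = 62, Q* = 291.
New equilibrium: 828 - 8P = -267 + 9P, so 1095 = 17P and P' = 1095/17; Q' = 828 − 8(1095/17) = 5316/17.
Change in price: 1095/17 − 62 = 41/17.

ΔP = 41/17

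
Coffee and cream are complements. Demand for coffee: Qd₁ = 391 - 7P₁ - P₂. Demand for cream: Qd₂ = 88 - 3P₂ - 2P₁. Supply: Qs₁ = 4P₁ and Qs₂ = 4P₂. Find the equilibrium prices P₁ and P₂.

P₁ = 35.32, P₂ = 2.48

Market 1: 391 - 7P₁ - P₂ = 4P₁ → 11P₁ + P₂ = 391.
Market 2: 7P₂ + 2P₁ = 88.
Eliminating P₂: 7×(1) − 1×(2) gives 75P₁ = 2649, so P₁ = 35.32.
Back-substitute into (2): P₂ = (88 − 2×35.32) / 7 = 2.48.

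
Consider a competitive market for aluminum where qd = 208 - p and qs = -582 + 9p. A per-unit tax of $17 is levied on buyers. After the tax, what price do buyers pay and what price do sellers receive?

Pre-tax equilibrium: p* = 79, q* = 129.
Tax on buyers shifts demand to qd = 208 − 1(p + 17) = 191 - p.
191 - p = -582 + 9p gives seller price ps = 77.3; buyers pay pb = 77.3 + 17 = 94.3.
New quantity: q = 208 − 1(94.3) = 113.7.

Buyers pay $94.3, sellers receive $77.3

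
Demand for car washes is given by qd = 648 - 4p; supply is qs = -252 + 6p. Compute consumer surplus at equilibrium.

Consumer surplus = 10368

Equilibrium: 648 - 4p = -252 + 6p gives p* = 90, q* = 288.
Demand choke price (qd = 0): p = 162.
CS = ½(162 − 90)(288) = 10368.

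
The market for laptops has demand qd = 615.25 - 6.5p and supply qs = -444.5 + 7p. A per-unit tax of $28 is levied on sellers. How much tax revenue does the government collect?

Tax revenue = 8036/27

Pre-tax equilibrium: p* = 78.5, q* = 105.
Tax on sellers shifts supply to qs = -444.5 + 7(p − 28) = -640.5 + 7p.
615.25 - 6.5p = -640.5 + 7p gives buyer price pb = 5023/54; sellers receive ps = 5023/54 − 28 = 3511/54.
New quantity: q = 615.25 − 6.5(5023/54) = 287/27.
Revenue = 28 × 287/27 = 8036/27.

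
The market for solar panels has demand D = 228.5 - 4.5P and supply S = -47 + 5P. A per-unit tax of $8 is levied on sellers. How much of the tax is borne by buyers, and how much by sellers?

Pre-tax equilibrium: P* = 29, Q* = 98.
Tax on sellers shifts supply to S = -47 + 5(P − 8) = -87 + 5P.
228.5 - 4.5P = -87 + 5P gives buyer price Pb = 631/19; sellers receive Ps = 631/19 − 8 = 479/19.
New quantity: Q = 228.5 − 4.5(631/19) = 1502/19.
Buyer burden = 631/19 − 29 = 80/19; seller burden = 29 − 479/19 = 72/19.

Buyers bear 80/19, sellers bear 72/19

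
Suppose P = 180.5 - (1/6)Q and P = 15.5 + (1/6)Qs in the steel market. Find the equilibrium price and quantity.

Set the two price expressions equal: 180.5 - (1/6)Q = 15.5 + (1/6)Q.
165 = (1/3)Q, so Q* = 495.
P* = 180.5 − (1/6)(495) = 98.

P* = 98, Q* = 495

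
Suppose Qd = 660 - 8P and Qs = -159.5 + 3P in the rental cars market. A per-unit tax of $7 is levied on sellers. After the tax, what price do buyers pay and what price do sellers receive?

Buyers pay 1681/22, sellers receive 1527/22

Pre-tax equilibrium: P* = 74.5, Q* = 64.
Tax on sellers shifts supply to Qs = -159.5 + 3(P − 7) = -180.5 + 3P.
660 - 8P = -180.5 + 3P gives buyer price Pb = 1681/22; sellers receive Ps = 1681/22 − 7 = 1527/22.
New quantity: Q = 660 − 8(1681/22) = 536/11.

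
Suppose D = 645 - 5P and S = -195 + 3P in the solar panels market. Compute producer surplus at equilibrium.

Producer surplus = 2400

Equilibrium: 645 - 5P = -195 + 3P gives P* = 105, Q* = 120.
Supply starts at P = 65 (where S = 0).
PS = ½(105 − 65)(120) = 2400.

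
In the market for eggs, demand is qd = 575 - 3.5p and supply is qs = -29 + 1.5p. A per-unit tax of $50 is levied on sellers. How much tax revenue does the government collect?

Tax revenue = 4985

Pre-tax equilibrium: p* = 120.8, q* = 152.2.
Tax on sellers shifts supply to qs = -29 + 1.5(p − 50) = -104 + 1.5p.
575 - 3.5p = -104 + 1.5p gives buyer price pb = 135.8; sellers receive ps = 135.8 − 50 = 85.8.
New quantity: q = 575 − 3.5(135.8) = 99.7.
Revenue = 50 × 99.7 = 4985.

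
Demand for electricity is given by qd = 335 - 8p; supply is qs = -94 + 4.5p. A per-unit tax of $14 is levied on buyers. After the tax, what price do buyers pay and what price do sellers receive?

Buyers pay $39.36, sellers receive $25.36

Pre-tax equilibrium: p* = 34.32, q* = 60.44.
Tax on buyers shifts demand to qd = 335 − 8(p + 14) = 223 - 8p.
223 - 8p = -94 + 4.5p gives seller price ps = 25.36; buyers pay pb = 25.36 + 14 = 39.36.
New quantity: q = 335 − 8(39.36) = 20.12.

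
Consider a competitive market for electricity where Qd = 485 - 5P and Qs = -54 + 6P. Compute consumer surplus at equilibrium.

Equilibrium: 485 - 5P = -54 + 6P gives P* = 49, Q* = 240.
Demand choke price (Qd = 0): P = 97.
CS = ½(97 − 49)(240) = 5760.

Consumer surplus = 5760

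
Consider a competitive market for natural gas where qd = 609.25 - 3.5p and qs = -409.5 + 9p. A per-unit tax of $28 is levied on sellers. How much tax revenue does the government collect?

Tax revenue = 7096.32

Pre-tax equilibrium: p* = 81.5, q* = 324.
Tax on sellers shifts supply to qs = -409.5 + 9(p − 28) = -661.5 + 9p.
609.25 - 3.5p = -661.5 + 9p gives buyer price pb = 101.66; sellers receive ps = 101.66 − 28 = 73.66.
New quantity: q = 609.25 − 3.5(101.66) = 253.44.
Revenue = 28 × 253.44 = 7096.32.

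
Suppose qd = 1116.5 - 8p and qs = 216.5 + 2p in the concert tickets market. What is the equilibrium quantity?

Set qd = qs: 1116.5 - 8p = 216.5 + 2p.
900 = 10p, so p* = 90.
q* = 1116.5 − 8(90) = 396.5.

q* = 396.5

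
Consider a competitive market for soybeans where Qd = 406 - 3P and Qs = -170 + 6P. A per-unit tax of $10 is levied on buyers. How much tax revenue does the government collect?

Tax revenue = 1940

Pre-tax equilibrium: P* = 64, Q* = 214.
Tax on buyers shifts demand to Qd = 406 − 3(P + 10) = 376 - 3P.
376 - 3P = -170 + 6P gives seller price Ps = 182/3; buyers pay Pb = 182/3 + 10 = 212/3.
New quantity: Q = 406 − 3(212/3) = 194.
Revenue = 10 × 194 = 1940.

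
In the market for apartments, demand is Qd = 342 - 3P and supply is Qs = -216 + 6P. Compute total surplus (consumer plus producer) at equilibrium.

Equilibrium: 342 - 3P = -216 + 6P gives P* = 62, Q* = 156.
Demand choke price: P = 114; supply starts at P = 36.
CS = ½(114 − 62)(156) = 4056; PS = ½(62 − 36)(156) = 2028.

Total surplus = 6084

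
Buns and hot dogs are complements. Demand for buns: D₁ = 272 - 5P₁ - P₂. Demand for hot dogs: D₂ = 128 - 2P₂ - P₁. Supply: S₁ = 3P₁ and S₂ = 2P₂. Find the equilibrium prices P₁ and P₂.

P₁ = 960/31, P₂ = 752/31

Market 1: 272 - 5P₁ - P₂ = 3P₁ → 8P₁ + P₂ = 272.
Market 2: 4P₂ + P₁ = 128.
Eliminating P₂: 4×(1) − 1×(2) gives 31P₁ = 960, so P₁ = 960/31.
Back-substitute into (2): P₂ = (128 − 1×960/31) / 4 = 752/31.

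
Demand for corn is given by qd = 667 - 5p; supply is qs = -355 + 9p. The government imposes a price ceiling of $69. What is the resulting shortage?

Equilibrium price would be p* = 73, so the ceiling at 69 binds.
At p = 69: qd = 667 − 5(69) = 322, qs = -355 + 9(69) = 266.
Shortage = 322 − 266 = 56.

Shortage = 56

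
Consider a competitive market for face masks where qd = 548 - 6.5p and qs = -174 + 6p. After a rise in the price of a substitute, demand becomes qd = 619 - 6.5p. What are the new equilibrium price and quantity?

p' = 63.44, q' = 206.64

Original equilibrium: p* = 57.76, q* = 172.56.
New equilibrium: 619 - 6.5p = -174 + 6p, so 793 = 12.5p and p' = 63.44; q' = 619 − 6.5(63.44) = 206.64.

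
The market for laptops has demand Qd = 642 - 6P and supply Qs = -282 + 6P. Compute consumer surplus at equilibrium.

Equilibrium: 642 - 6P = -282 + 6P gives P* = 77, Q* = 180.
Demand choke price (Qd = 0): P = 107.
CS = ½(107 − 77)(180) = 2700.

Consumer surplus = 2700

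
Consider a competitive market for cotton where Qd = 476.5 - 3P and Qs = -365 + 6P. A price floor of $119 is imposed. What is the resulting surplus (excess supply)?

Surplus = 229.5

Equilibrium price would be P* = 93.5, so the floor at 119 binds.
At P = 119: Qd = 119.5, Qs = 349.
Surplus = 349 − 119.5 = 229.5.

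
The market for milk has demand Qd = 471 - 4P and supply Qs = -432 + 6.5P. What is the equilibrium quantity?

Set Qd = Qs: 471 - 4P = -432 + 6.5P.
903 = 10.5P, so P* = 86.
Q* = 471 − 4(86) = 127.

Q* = 127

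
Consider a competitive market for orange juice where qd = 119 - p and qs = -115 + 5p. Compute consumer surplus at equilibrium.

Consumer surplus = 3200

Equilibrium: 119 - p = -115 + 5p gives p* = 39, q* = 80.
Demand choke price (qd = 0): p = 119.
CS = ½(119 − 39)(80) = 3200.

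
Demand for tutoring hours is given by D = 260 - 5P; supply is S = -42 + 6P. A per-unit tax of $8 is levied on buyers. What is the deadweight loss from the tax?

Deadweight loss = 960/11

Pre-tax equilibrium: P* = 302/11, Q* = 1350/11.
Tax on buyers shifts demand to D = 260 − 5(P + 8) = 220 - 5P.
220 - 5P = -42 + 6P gives seller price Ps = 262/11; buyers pay Pb = 262/11 + 8 = 350/11.
New quantity: Q = 260 − 5(350/11) = 1110/11.
DWL = ½ × 8 × (1350/11 − 1110/11) = 960/11.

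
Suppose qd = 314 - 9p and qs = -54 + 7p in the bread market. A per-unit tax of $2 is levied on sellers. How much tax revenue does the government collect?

Pre-tax equilibrium: p* = 23, q* = 107.
Tax on sellers shifts supply to qs = -54 + 7(p − 2) = -68 + 7p.
314 - 9p = -68 + 7p gives buyer price pb = 23.875; sellers receive ps = 23.875 − 2 = 21.875.
New quantity: q = 314 − 9(23.875) = 99.125.
Revenue = 2 × 99.125 = 198.25.

Tax revenue = 198.25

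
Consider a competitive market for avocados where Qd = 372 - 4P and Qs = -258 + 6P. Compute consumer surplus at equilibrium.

Equilibrium: 372 - 4P = -258 + 6P gives P* = 63, Q* = 120.
Demand choke price (Qd = 0): P = 93.
CS = ½(93 − 63)(120) = 1800.

Consumer surplus = 1800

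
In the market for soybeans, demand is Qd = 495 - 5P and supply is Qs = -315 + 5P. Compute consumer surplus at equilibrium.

Consumer surplus = 810

Equilibrium: 495 - 5P = -315 + 5P gives P* = 81, Q* = 90.
Demand choke price (Qd = 0): P = 99.
CS = ½(99 − 81)(90) = 810.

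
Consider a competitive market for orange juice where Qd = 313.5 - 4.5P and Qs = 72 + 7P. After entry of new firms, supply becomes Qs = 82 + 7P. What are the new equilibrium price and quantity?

Original equilibrium: P* = 21, Q* = 219.
New equilibrium: 313.5 - 4.5P = 82 + 7P, so 231.5 = 11.5P and P' = 463/23; Q' = 313.5 − 4.5(463/23) = 5127/23.

P' = 463/23, Q' = 5127/23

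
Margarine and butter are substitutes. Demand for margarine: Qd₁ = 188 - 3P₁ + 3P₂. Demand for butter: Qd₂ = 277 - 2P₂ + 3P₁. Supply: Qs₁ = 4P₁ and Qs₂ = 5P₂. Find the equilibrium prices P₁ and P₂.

Market 1: 188 - 3P₁ + 3P₂ = 4P₁ → 7P₁ - 3P₂ = 188.
Market 2: 7P₂ - 3P₁ = 277.
Eliminating P₂: 7×(1) + 3×(2) gives 40P₁ = 2147, so P₁ = 53.675.
Back-substitute into (2): P₂ = (277 + 3×53.675) / 7 = 62.575.

P₁ = 53.675, P₂ = 62.575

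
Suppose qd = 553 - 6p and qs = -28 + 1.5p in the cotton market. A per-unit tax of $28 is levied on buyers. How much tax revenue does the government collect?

Tax revenue = 1528.8

Pre-tax equilibrium: p* = 1162/15, q* = 88.2.
Tax on buyers shifts demand to qd = 553 − 6(p + 28) = 385 - 6p.
385 - 6p = -28 + 1.5p gives seller price ps = 826/15; buyers pay pb = 826/15 + 28 = 1246/15.
New quantity: q = 553 − 6(1246/15) = 54.6.
Revenue = 28 × 54.6 = 1528.8.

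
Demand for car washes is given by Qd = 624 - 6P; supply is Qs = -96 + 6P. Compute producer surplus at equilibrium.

Producer surplus = 5808

Equilibrium: 624 - 6P = -96 + 6P gives P* = 60, Q* = 264.
Supply starts at P = 16 (where Qs = 0).
PS = ½(60 − 16)(264) = 5808.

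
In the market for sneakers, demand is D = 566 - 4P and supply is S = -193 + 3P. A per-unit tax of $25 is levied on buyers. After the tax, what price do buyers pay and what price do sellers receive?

Pre-tax equilibrium: P* = 759/7, Q* = 926/7.
Tax on buyers shifts demand to D = 566 − 4(P + 25) = 466 - 4P.
466 - 4P = -193 + 3P gives seller price Ps = 659/7; buyers pay Pb = 659/7 + 25 = 834/7.
New quantity: Q = 566 − 4(834/7) = 626/7.

Buyers pay 834/7, sellers receive 659/7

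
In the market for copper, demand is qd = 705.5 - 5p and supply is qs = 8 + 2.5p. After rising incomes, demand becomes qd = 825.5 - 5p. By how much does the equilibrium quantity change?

Original equilibrium: p* = 93, q* = 240.5.
New equilibrium: 825.5 - 5p = 8 + 2.5p, so 817.5 = 7.5p and p' = 109; q' = 825.5 − 5(109) = 280.5.
Change in quantity: 280.5 − 240.5 = 40.

Δq = 40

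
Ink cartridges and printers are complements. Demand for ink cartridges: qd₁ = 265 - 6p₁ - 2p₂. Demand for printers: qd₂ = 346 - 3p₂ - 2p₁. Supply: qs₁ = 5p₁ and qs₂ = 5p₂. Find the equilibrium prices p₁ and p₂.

p₁ = 17, p₂ = 39

Market 1: 265 - 6p₁ - 2p₂ = 5p₁ → 11p₁ + 2p₂ = 265.
Market 2: 8p₂ + 2p₁ = 346.
Eliminating p₂: 8×(1) − 2×(2) gives 84p₁ = 1428, so p₁ = 17.
Back-substitute into (2): p₂ = (346 − 2×17) / 8 = 39.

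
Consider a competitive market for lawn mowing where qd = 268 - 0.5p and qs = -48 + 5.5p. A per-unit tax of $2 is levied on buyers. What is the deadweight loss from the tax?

Deadweight loss = 11/12

Pre-tax equilibrium: p* = 158/3, q* = 725/3.
Tax on buyers shifts demand to qd = 268 − 0.5(p + 2) = 267 - 0.5p.
267 - 0.5p = -48 + 5.5p gives seller price ps = 52.5; buyers pay pb = 52.5 + 2 = 54.5.
New quantity: q = 268 − 0.5(54.5) = 240.75.
DWL = ½ × 2 × (725/3 − 240.75) = 11/12.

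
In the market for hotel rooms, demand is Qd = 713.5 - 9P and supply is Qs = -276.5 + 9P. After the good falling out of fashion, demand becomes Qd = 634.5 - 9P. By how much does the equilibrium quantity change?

Original equilibrium: P* = 55, Q* = 218.5.
New equilibrium: 634.5 - 9P = -276.5 + 9P, so 911 = 18P and P' = 911/18; Q' = 634.5 − 9(911/18) = 179.
Change in quantity: 179 − 218.5 = -39.5.

ΔQ = -39.5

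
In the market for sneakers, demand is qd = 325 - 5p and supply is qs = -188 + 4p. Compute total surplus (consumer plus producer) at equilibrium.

Equilibrium: 325 - 5p = -188 + 4p gives p* = 57, q* = 40.
Demand choke price: p = 65; supply starts at p = 47.
CS = ½(65 − 57)(40) = 160; PS = ½(57 − 47)(40) = 200.

Total surplus = 360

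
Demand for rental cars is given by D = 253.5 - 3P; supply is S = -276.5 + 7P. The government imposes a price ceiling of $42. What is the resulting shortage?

Shortage = 110

Equilibrium price would be P* = 53, so the ceiling at 42 binds.
At P = 42: D = 253.5 − 3(42) = 127.5, S = -276.5 + 7(42) = 17.5.
Shortage = 127.5 − 17.5 = 110.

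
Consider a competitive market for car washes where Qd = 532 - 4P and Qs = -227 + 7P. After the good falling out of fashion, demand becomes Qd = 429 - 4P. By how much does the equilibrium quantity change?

ΔQ = -721/11

Original equilibrium: P* = 69, Q* = 256.
New equilibrium: 429 - 4P = -227 + 7P, so 656 = 11P and P' = 656/11; Q' = 429 − 4(656/11) = 2095/11.
Change in quantity: 2095/11 − 256 = -721/11.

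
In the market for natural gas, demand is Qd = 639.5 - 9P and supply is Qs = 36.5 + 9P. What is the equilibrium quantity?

Q* = 338

Set Qd = Qs: 639.5 - 9P = 36.5 + 9P.
603 = 18P, so P* = 33.5.
Q* = 639.5 − 9(33.5) = 338.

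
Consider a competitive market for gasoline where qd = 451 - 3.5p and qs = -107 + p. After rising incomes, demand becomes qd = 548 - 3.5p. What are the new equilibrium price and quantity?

Original equilibrium: p* = 124, q* = 17.
New equilibrium: 548 - 3.5p = -107 + p, so 655 = 4.5p and p' = 1310/9; q' = 548 − 3.5(1310/9) = 347/9.

p' = 1310/9, q' = 347/9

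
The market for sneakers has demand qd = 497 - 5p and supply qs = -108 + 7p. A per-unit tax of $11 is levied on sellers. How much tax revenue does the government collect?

Pre-tax equilibrium: p* = 605/12, q* = 2939/12.
Tax on sellers shifts supply to qs = -108 + 7(p − 11) = -185 + 7p.
497 - 5p = -185 + 7p gives buyer price pb = 341/6; sellers receive ps = 341/6 − 11 = 275/6.
New quantity: q = 497 − 5(341/6) = 1277/6.
Revenue = 11 × 1277/6 = 14047/6.

Tax revenue = 14047/6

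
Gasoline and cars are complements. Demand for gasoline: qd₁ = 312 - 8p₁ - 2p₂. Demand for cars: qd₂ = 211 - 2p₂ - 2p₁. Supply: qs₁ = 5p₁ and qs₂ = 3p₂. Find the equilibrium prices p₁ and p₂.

p₁ = 1138/61, p₂ = 2119/61

Market 1: 312 - 8p₁ - 2p₂ = 5p₁ → 13p₁ + 2p₂ = 312.
Market 2: 5p₂ + 2p₁ = 211.
Eliminating p₂: 5×(1) − 2×(2) gives 61p₁ = 1138, so p₁ = 1138/61.
Back-substitute into (2): p₂ = (211 − 2×1138/61) / 5 = 2119/61.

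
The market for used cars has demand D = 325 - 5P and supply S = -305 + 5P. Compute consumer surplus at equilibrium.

Consumer surplus = 10

Equilibrium: 325 - 5P = -305 + 5P gives P* = 63, Q* = 10.
Demand choke price (D = 0): P = 65.
CS = ½(65 − 63)(10) = 10.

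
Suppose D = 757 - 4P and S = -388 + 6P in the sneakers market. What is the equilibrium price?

Set D = S: 757 - 4P = -388 + 6P.
1145 = 10P, so P* = 114.5.
Q* = 757 − 4(114.5) = 299.

P* = 114.5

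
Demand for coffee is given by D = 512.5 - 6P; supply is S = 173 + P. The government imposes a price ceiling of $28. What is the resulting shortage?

Equilibrium price would be P* = 48.5, so the ceiling at 28 binds.
At P = 28: D = 512.5 − 6(28) = 344.5, S = 173 + 1(28) = 201.
Shortage = 344.5 − 201 = 143.5.

Shortage = 143.5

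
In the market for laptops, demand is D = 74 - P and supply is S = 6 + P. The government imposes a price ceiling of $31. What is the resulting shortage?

Shortage = 6

Equilibrium price would be P* = 34, so the ceiling at 31 binds.
At P = 31: D = 74 − 1(31) = 43, S = 6 + 1(31) = 37.
Shortage = 43 − 37 = 6.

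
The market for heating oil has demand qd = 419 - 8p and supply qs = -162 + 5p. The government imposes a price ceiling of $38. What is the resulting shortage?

Equilibrium price would be p* = 581/13, so the ceiling at 38 binds.
At p = 38: qd = 419 − 8(38) = 115, qs = -162 + 5(38) = 28.
Shortage = 115 − 28 = 87.

Shortage = 87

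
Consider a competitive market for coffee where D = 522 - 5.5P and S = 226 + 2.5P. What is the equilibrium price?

Set D = S: 522 - 5.5P = 226 + 2.5P.
296 = 8P, so P* = 37.
Q* = 522 − 5.5(37) = 318.5.

P* = 37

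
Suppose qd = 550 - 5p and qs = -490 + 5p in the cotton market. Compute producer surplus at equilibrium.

Equilibrium: 550 - 5p = -490 + 5p gives p* = 104, q* = 30.
Supply starts at p = 98 (where qs = 0).
PS = ½(104 − 98)(30) = 90.

Producer surplus = 90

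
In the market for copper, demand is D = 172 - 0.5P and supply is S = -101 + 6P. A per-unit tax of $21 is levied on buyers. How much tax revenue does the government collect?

Pre-tax equilibrium: P* = 42, Q* = 151.
Tax on buyers shifts demand to D = 172 − 0.5(P + 21) = 161.5 - 0.5P.
161.5 - 0.5P = -101 + 6P gives seller price Ps = 525/13; buyers pay Pb = 525/13 + 21 = 798/13.
New quantity: Q = 172 − 0.5(798/13) = 1837/13.
Revenue = 21 × 1837/13 = 38577/13.

Tax revenue = 38577/13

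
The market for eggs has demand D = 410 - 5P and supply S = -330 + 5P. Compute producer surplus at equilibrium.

Producer surplus = 160

Equilibrium: 410 - 5P = -330 + 5P gives P* = 74, Q* = 40.
Supply starts at P = 66 (where S = 0).
PS = ½(74 − 66)(40) = 160.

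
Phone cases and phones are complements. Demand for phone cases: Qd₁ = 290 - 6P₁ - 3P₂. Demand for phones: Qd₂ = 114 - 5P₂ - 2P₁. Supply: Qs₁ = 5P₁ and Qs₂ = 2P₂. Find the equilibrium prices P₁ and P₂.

P₁ = 1688/71, P₂ = 674/71

Market 1: 290 - 6P₁ - 3P₂ = 5P₁ → 11P₁ + 3P₂ = 290.
Market 2: 7P₂ + 2P₁ = 114.
Eliminating P₂: 7×(1) − 3×(2) gives 71P₁ = 1688, so P₁ = 1688/71.
Back-substitute into (2): P₂ = (114 − 2×1688/71) / 7 = 674/71.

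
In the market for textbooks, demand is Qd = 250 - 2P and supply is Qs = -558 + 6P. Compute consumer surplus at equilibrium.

Consumer surplus = 576

Equilibrium: 250 - 2P = -558 + 6P gives P* = 101, Q* = 48.
Demand choke price (Qd = 0): P = 125.
CS = ½(125 − 101)(48) = 576.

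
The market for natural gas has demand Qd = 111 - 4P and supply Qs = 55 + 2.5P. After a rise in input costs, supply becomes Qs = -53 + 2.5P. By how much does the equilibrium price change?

ΔP = 216/13

Original equilibrium: P* = 112/13, Q* = 995/13.
New equilibrium: 111 - 4P = -53 + 2.5P, so 164 = 6.5P and P' = 328/13; Q' = 111 − 4(328/13) = 131/13.
Change in price: 328/13 − 112/13 = 216/13.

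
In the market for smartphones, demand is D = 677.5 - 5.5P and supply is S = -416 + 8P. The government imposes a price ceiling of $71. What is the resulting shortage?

Shortage = 135

Equilibrium price would be P* = 81, so the ceiling at 71 binds.
At P = 71: D = 677.5 − 5.5(71) = 287, S = -416 + 8(71) = 152.
Shortage = 287 − 152 = 135.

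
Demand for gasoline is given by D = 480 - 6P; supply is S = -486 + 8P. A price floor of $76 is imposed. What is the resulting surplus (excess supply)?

Equilibrium price would be P* = 69, so the floor at 76 binds.
At P = 76: D = 24, S = 122.
Surplus = 122 − 24 = 98.

Surplus = 98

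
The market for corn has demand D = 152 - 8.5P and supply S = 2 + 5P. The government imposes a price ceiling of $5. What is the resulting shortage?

Equilibrium price would be P* = 100/9, so the ceiling at 5 binds.
At P = 5: D = 152 − 8.5(5) = 109.5, S = 2 + 5(5) = 27.
Shortage = 109.5 − 27 = 82.5.

Shortage = 82.5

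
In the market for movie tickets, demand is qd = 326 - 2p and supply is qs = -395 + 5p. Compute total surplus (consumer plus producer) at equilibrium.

Equilibrium: 326 - 2p = -395 + 5p gives p* = 103, q* = 120.
Demand choke price: p = 163; supply starts at p = 79.
CS = ½(163 − 103)(120) = 3600; PS = ½(103 − 79)(120) = 1440.

Total surplus = 5040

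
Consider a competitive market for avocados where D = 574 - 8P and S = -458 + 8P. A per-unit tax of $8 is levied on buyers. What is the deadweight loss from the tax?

Deadweight loss = 128

Pre-tax equilibrium: P* = 64.5, Q* = 58.
Tax on buyers shifts demand to D = 574 − 8(P + 8) = 510 - 8P.
510 - 8P = -458 + 8P gives seller price Ps = 60.5; buyers pay Pb = 60.5 + 8 = 68.5.
New quantity: Q = 574 − 8(68.5) = 26.
DWL = ½ × 8 × (58 − 26) = 128.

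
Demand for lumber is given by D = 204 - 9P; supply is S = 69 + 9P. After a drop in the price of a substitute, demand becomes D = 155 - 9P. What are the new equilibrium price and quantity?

Original equilibrium: P* = 7.5, Q* = 136.5.
New equilibrium: 155 - 9P = 69 + 9P, so 86 = 18P and P' = 43/9; Q' = 155 − 9(43/9) = 112.

P' = 43/9, Q' = 112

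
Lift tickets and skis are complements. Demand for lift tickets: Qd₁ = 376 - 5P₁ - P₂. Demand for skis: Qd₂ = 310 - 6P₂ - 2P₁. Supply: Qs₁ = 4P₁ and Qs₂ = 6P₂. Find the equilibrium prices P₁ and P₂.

Market 1: 376 - 5P₁ - P₂ = 4P₁ → 9P₁ + P₂ = 376.
Market 2: 12P₂ + 2P₁ = 310.
Eliminating P₂: 12×(1) − 1×(2) gives 106P₁ = 4202, so P₁ = 2101/53.
Back-substitute into (2): P₂ = (310 − 2×2101/53) / 12 = 1019/53.

P₁ = 2101/53, P₂ = 1019/53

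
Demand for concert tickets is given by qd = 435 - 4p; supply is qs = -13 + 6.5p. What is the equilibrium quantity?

q* = 793/3

Set qd = qs: 435 - 4p = -13 + 6.5p.
448 = 10.5p, so p* = 128/3.
q* = 435 − 4(128/3) = 793/3.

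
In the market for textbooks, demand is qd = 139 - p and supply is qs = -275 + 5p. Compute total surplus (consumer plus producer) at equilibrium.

Equilibrium: 139 - p = -275 + 5p gives p* = 69, q* = 70.
Demand choke price: p = 139; supply starts at p = 55.
CS = ½(139 − 69)(70) = 2450; PS = ½(69 − 55)(70) = 490.

Total surplus = 2940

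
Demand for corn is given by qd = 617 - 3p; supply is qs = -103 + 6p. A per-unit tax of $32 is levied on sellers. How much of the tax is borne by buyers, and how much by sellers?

Pre-tax equilibrium: p* = 80, q* = 377.
Tax on sellers shifts supply to qs = -103 + 6(p − 32) = -295 + 6p.
617 - 3p = -295 + 6p gives buyer price pb = 304/3; sellers receive ps = 304/3 − 32 = 208/3.
New quantity: q = 617 − 3(304/3) = 313.
Buyer burden = 304/3 − 80 = 64/3; seller burden = 80 − 208/3 = 32/3.

Buyers bear 64/3, sellers bear 32/3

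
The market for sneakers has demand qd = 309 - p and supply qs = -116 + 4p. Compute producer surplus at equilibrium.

Producer surplus = 6272

Equilibrium: 309 - p = -116 + 4p gives p* = 85, q* = 224.
Supply starts at p = 29 (where qs = 0).
PS = ½(85 − 29)(224) = 6272.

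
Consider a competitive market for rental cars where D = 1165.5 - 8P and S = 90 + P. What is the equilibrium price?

Set D = S: 1165.5 - 8P = 90 + P.
1075.5 = 9P, so P* = 119.5.
Q* = 1165.5 − 8(119.5) = 209.5.

P* = 119.5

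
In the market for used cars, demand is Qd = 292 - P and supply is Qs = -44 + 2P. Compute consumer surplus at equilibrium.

Equilibrium: 292 - P = -44 + 2P gives P* = 112, Q* = 180.
Demand choke price (Qd = 0): P = 292.
CS = ½(292 − 112)(180) = 16200.

Consumer surplus = 16200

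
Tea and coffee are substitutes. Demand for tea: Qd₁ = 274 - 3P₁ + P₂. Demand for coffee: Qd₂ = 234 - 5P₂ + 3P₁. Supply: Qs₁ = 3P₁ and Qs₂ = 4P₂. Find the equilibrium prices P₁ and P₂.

P₁ = 900/17, P₂ = 742/17

Market 1: 274 - 3P₁ + P₂ = 3P₁ → 6P₁ - P₂ = 274.
Market 2: 9P₂ - 3P₁ = 234.
Eliminating P₂: 9×(1) + 1×(2) gives 51P₁ = 2700, so P₁ = 900/17.
Back-substitute into (2): P₂ = (234 + 3×900/17) / 9 = 742/17.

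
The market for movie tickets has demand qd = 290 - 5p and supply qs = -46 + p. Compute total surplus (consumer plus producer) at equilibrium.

Equilibrium: 290 - 5p = -46 + p gives p* = 56, q* = 10.
Demand choke price: p = 58; supply starts at p = 46.
CS = ½(58 − 56)(10) = 10; PS = ½(56 − 46)(10) = 50.

Total surplus = 60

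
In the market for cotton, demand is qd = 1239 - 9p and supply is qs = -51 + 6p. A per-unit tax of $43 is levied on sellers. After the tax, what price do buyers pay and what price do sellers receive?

Pre-tax equilibrium: p* = 86, q* = 465.
Tax on sellers shifts supply to qs = -51 + 6(p − 43) = -309 + 6p.
1239 - 9p = -309 + 6p gives buyer price pb = 103.2; sellers receive ps = 103.2 − 43 = 60.2.
New quantity: q = 1239 − 9(103.2) = 310.2.

Buyers pay $103.2, sellers receive $60.2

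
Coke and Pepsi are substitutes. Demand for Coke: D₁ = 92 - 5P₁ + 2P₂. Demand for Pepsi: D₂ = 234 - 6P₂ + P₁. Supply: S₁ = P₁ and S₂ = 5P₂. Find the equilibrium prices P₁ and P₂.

Market 1: 92 - 5P₁ + 2P₂ = P₁ → 6P₁ - 2P₂ = 92.
Market 2: 11P₂ - P₁ = 234.
Eliminating P₂: 11×(1) + 2×(2) gives 64P₁ = 1480, so P₁ = 23.125.
Back-substitute into (2): P₂ = (234 + 1×23.125) / 11 = 23.375.

P₁ = 23.125, P₂ = 23.375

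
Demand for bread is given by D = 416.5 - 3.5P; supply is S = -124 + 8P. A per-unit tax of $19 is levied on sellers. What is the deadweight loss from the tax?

Deadweight loss = 10108/23

Pre-tax equilibrium: P* = 47, Q* = 252.
Tax on sellers shifts supply to S = -124 + 8(P − 19) = -276 + 8P.
416.5 - 3.5P = -276 + 8P gives buyer price Pb = 1385/23; sellers receive Ps = 1385/23 − 19 = 948/23.
New quantity: Q = 416.5 − 3.5(1385/23) = 4732/23.
DWL = ½ × 19 × (252 − 4732/23) = 10108/23.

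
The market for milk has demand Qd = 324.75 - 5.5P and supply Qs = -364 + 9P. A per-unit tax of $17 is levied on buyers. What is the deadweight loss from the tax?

Deadweight loss = 28611/58

Pre-tax equilibrium: P* = 47.5, Q* = 63.5.
Tax on buyers shifts demand to Qd = 324.75 − 5.5(P + 17) = 231.25 - 5.5P.
231.25 - 5.5P = -364 + 9P gives seller price Ps = 2381/58; buyers pay Pb = 2381/58 + 17 = 3367/58.
New quantity: Q = 324.75 − 5.5(3367/58) = 317/58.
DWL = ½ × 17 × (63.5 − 317/58) = 28611/58.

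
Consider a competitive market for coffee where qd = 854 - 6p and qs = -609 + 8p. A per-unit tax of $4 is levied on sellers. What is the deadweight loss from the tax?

Deadweight loss = 192/7

Pre-tax equilibrium: p* = 104.5, q* = 227.
Tax on sellers shifts supply to qs = -609 + 8(p − 4) = -641 + 8p.
854 - 6p = -641 + 8p gives buyer price pb = 1495/14; sellers receive ps = 1495/14 − 4 = 1439/14.
New quantity: q = 854 − 6(1495/14) = 1493/7.
DWL = ½ × 4 × (227 − 1493/7) = 192/7.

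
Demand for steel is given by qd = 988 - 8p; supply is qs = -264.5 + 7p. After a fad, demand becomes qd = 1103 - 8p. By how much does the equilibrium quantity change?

Original equilibrium: p* = 83.5, q* = 320.
New equilibrium: 1103 - 8p = -264.5 + 7p, so 1367.5 = 15p and p' = 547/6; q' = 1103 − 8(547/6) = 1121/3.
Change in quantity: 1121/3 − 320 = 161/3.

Δq = 161/3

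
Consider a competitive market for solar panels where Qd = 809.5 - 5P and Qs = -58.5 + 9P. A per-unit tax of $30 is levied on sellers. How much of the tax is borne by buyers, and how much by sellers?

Buyers bear 135/7, sellers bear 75/7

Pre-tax equilibrium: P* = 62, Q* = 499.5.
Tax on sellers shifts supply to Qs = -58.5 + 9(P − 30) = -328.5 + 9P.
809.5 - 5P = -328.5 + 9P gives buyer price Pb = 569/7; sellers receive Ps = 569/7 − 30 = 359/7.
New quantity: Q = 809.5 − 5(569/7) = 5643/14.
Buyer burden = 569/7 − 62 = 135/7; seller burden = 62 − 359/7 = 75/7.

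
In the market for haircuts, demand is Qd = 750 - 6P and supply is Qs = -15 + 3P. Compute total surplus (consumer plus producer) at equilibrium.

Total surplus = 14400

Equilibrium: 750 - 6P = -15 + 3P gives P* = 85, Q* = 240.
Demand choke price: P = 125; supply starts at P = 5.
CS = ½(125 − 85)(240) = 4800; PS = ½(85 − 5)(240) = 9600.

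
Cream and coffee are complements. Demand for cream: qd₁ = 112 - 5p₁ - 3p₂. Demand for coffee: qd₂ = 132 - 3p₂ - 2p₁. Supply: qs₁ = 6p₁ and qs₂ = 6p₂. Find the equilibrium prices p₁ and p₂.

p₁ = 204/31, p₂ = 1228/93

Market 1: 112 - 5p₁ - 3p₂ = 6p₁ → 11p₁ + 3p₂ = 112.
Market 2: 9p₂ + 2p₁ = 132.
Eliminating p₂: 9×(1) − 3×(2) gives 93p₁ = 612, so p₁ = 204/31.
Back-substitute into (2): p₂ = (132 − 2×204/31) / 9 = 1228/93.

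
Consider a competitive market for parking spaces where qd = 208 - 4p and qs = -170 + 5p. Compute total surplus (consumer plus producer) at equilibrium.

Equilibrium: 208 - 4p = -170 + 5p gives p* = 42, q* = 40.
Demand choke price: p = 52; supply starts at p = 34.
CS = ½(52 − 42)(40) = 200; PS = ½(42 − 34)(40) = 160.

Total surplus = 360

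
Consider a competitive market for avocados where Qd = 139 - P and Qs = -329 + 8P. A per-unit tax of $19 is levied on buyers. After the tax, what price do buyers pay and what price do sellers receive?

Pre-tax equilibrium: P* = 52, Q* = 87.
Tax on buyers shifts demand to Qd = 139 − 1(P + 19) = 120 - P.
120 - P = -329 + 8P gives seller price Ps = 449/9; buyers pay Pb = 449/9 + 19 = 620/9.
New quantity: Q = 139 − 1(620/9) = 631/9.

Buyers pay 620/9, sellers receive 449/9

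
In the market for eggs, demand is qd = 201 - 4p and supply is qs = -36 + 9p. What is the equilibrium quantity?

Set qd = qs: 201 - 4p = -36 + 9p.
237 = 13p, so p* = 237/13.
q* = 201 − 4(237/13) = 1665/13.

q* = 1665/13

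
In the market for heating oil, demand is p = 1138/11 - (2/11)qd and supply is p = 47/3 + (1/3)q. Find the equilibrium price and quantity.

p* = 1232/17, q* = 2897/17

Set the two price expressions equal: 1138/11 - (2/11)q = 47/3 + (1/3)q.
2897/33 = (17/33)q, so q* = 2897/17.
p* = 1138/11 − (2/11)(2897/17) = 1232/17.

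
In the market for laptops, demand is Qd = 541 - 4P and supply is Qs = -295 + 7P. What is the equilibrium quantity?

Set Qd = Qs: 541 - 4P = -295 + 7P.
836 = 11P, so P* = 76.
Q* = 541 − 4(76) = 237.

Q* = 237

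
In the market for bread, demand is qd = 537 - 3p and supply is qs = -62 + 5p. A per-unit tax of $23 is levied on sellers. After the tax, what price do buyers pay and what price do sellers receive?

Pre-tax equilibrium: p* = 74.875, q* = 312.375.
Tax on sellers shifts supply to qs = -62 + 5(p − 23) = -177 + 5p.
537 - 3p = -177 + 5p gives buyer price pb = 89.25; sellers receive ps = 89.25 − 23 = 66.25.
New quantity: q = 537 − 3(89.25) = 269.25.

Buyers pay $89.25, sellers receive $66.25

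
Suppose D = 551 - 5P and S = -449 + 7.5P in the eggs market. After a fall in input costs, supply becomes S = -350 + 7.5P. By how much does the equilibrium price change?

Original equilibrium: P* = 80, Q* = 151.
New equilibrium: 551 - 5P = -350 + 7.5P, so 901 = 12.5P and P' = 72.08; Q' = 551 − 5(72.08) = 190.6.
Change in price: 72.08 − 80 = -7.92.

ΔP = -7.92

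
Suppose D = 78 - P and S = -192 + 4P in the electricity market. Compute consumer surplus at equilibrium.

Equilibrium: 78 - P = -192 + 4P gives P* = 54, Q* = 24.
Demand choke price (D = 0): P = 78.
CS = ½(78 − 54)(24) = 288.

Consumer surplus = 288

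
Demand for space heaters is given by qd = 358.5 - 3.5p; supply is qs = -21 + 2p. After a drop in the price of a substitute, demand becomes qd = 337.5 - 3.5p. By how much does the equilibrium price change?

Δp = -42/11

Original equilibrium: p* = 69, q* = 117.
New equilibrium: 337.5 - 3.5p = -21 + 2p, so 358.5 = 5.5p and p' = 717/11; q' = 337.5 − 3.5(717/11) = 1203/11.
Change in price: 717/11 − 69 = -42/11.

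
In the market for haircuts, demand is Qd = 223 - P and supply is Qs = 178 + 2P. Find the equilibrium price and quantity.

P* = 15, Q* = 208

Set Qd = Qs: 223 - P = 178 + 2P.
45 = 3P, so P* = 15.
Q* = 223 − 1(15) = 208.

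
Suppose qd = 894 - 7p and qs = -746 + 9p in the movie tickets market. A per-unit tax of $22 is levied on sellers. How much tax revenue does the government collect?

Tax revenue = 1977.25

Pre-tax equilibrium: p* = 102.5, q* = 176.5.
Tax on sellers shifts supply to qs = -746 + 9(p − 22) = -944 + 9p.
894 - 7p = -944 + 9p gives buyer price pb = 114.875; sellers receive ps = 114.875 − 22 = 92.875.
New quantity: q = 894 − 7(114.875) = 89.875.
Revenue = 22 × 89.875 = 1977.25.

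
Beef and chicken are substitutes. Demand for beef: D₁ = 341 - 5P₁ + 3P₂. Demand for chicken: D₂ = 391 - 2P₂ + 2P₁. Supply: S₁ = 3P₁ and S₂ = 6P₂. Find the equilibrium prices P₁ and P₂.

Market 1: 341 - 5P₁ + 3P₂ = 3P₁ → 8P₁ - 3P₂ = 341.
Market 2: 8P₂ - 2P₁ = 391.
Eliminating P₂: 8×(1) + 3×(2) gives 58P₁ = 3901, so P₁ = 3901/58.
Back-substitute into (2): P₂ = (391 + 2×3901/58) / 8 = 1905/29.

P₁ = 3901/58, P₂ = 1905/29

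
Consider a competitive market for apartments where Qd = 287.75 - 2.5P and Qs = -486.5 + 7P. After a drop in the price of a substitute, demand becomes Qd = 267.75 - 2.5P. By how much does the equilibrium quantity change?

ΔQ = -280/19

Original equilibrium: P* = 81.5, Q* = 84.
New equilibrium: 267.75 - 2.5P = -486.5 + 7P, so 754.25 = 9.5P and P' = 3017/38; Q' = 267.75 − 2.5(3017/38) = 1316/19.
Change in quantity: 1316/19 − 84 = -280/19.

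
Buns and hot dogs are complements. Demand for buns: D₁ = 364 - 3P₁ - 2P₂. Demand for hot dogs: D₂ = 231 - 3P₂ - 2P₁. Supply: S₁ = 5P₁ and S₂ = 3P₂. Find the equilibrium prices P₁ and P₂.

Market 1: 364 - 3P₁ - 2P₂ = 5P₁ → 8P₁ + 2P₂ = 364.
Market 2: 6P₂ + 2P₁ = 231.
Eliminating P₂: 6×(1) − 2×(2) gives 44P₁ = 1722, so P₁ = 861/22.
Back-substitute into (2): P₂ = (231 − 2×861/22) / 6 = 280/11.

P₁ = 861/22, P₂ = 280/11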